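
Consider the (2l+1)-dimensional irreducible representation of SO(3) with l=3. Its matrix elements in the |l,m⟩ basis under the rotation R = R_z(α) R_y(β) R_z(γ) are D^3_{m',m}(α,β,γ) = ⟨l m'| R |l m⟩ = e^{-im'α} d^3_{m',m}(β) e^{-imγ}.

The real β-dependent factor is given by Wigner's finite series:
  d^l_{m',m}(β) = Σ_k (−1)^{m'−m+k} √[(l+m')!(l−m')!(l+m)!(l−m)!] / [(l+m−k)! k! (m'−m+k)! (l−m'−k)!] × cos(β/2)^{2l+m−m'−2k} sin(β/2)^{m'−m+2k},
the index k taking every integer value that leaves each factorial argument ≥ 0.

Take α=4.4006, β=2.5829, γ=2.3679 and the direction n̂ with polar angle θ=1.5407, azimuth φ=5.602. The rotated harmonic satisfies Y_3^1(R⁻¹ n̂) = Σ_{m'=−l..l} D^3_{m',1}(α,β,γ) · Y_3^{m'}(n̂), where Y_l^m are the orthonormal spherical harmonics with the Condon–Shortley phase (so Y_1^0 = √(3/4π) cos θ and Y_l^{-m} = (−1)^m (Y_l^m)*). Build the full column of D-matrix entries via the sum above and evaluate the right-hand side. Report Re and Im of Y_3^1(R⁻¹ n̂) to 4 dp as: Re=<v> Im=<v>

Need the full column D^3_{m',1} for m'=−3..3 at α=4.4006, β=2.5829, γ=2.3679.
cos(β/2)=0.275727, sin(β/2)=0.961236
d^3_{-3,1}: single k=4 term ⇒ +0.251377;  D = -0.040464-0.248099i
d^3_{-2,1}: k∈[3..4] ⇒ +0.117750 -0.715533 = -0.597783;  D = -0.591061-0.089399i
d^3_{-1,1}: k∈[2..4] ⇒ +0.032043 -0.519242 +0.788823 = +0.301625;  D = -0.134420+0.270016i
d^3_{0,1}: k∈[1..3] ⇒ +0.005307 -0.193482 +0.783827 = +0.595652;  D = -0.426091-0.416230i
d^3_{1,1}: k∈[0..2] ⇒ +0.000439 -0.042724 +0.389431 = +0.347147;  D = +0.307061-0.161939i
d^3_{2,1}: k∈[0..1] ⇒ -0.004844 +0.117750 = +0.112905;  D = +0.019494+0.111210i
d^3_{3,1}: single k=0 term ⇒ +0.020684;  D = -0.020486-0.002851i
Y_3^{m'}(θ=1.5407,φ=5.602) and Σ D·Y over m':
  (-0.0405-0.2481i)·(-0.1897+0.3710i)  (-0.5911-0.0894i)·(+0.0064+0.0301i)  (-0.1344+0.2700i)·(-0.2498-0.2025i)  (-0.4261-0.4162i)·(-0.0336+0.0000i)  (+0.3071-0.1619i)·(+0.2498-0.2025i)  (+0.0195+0.1112i)·(+0.0064-0.0301i)  (-0.0205-0.0029i)·(+0.1897+0.3710i)
Y_3^1(R⁻¹ n̂) = +0.245780-0.123159i

Re=0.2458 Im=-0.1232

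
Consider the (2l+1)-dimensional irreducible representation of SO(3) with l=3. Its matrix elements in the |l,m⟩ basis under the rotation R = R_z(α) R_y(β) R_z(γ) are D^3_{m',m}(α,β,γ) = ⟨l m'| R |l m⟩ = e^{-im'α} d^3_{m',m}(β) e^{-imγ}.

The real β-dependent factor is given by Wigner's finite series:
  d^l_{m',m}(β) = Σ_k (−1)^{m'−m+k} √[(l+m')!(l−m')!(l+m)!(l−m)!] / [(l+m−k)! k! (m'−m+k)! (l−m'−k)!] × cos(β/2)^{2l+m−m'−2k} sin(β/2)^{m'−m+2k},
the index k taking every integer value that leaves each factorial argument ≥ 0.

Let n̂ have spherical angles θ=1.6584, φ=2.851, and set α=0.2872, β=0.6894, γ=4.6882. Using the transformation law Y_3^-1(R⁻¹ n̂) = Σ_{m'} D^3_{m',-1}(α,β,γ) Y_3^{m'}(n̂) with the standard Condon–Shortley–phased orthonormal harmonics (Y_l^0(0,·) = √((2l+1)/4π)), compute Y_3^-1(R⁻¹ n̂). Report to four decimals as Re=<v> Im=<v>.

Re=-0.1352 Im=0.1535

Need the full column D^3_{m',-1} for m'=−3..3 at α=0.2872, β=0.6894, γ=4.6882.
cos(β/2)=0.941177, sin(β/2)=0.337914
d^3_{-3,-1}: single k=2 term ⇒ +0.347011;  D = +0.257799-0.232285i
d^3_{-2,-1}: k∈[1..2] ⇒ +0.789156 -0.203453 = +0.585703;  D = +0.306245-0.499262i
d^3_{-1,-1}: k∈[0..2] ⇒ +0.695068 -0.716784 +0.069298 = +0.047582;  D = +0.012371-0.045946i
d^3_{0,-1}: k∈[0..2] ⇒ -0.864477 +0.334307 -0.014365 = -0.544535;  D = +0.013170+0.544375i
d^3_{1,-1}: k∈[0..2] ⇒ +0.537588 -0.092397 +0.001489 = +0.446679;  D = -0.136854-0.425198i
d^3_{2,-1}: k∈[0..1] ⇒ -0.203453 +0.013113 = -0.190340;  D = +0.107252+0.157246i
d^3_{3,-1}: single k=0 term ⇒ +0.044732;  D = -0.034641-0.028301i
Y_3^{m'}(θ=1.6584,φ=2.851) and Σ D·Y over m':
  (+0.2578-0.2323i)·(-0.2654-0.3157i)  (+0.3062-0.4993i)·(-0.0742-0.0487i)  (+0.0124-0.0459i)·(+0.2966+0.0887i)  (+0.0132+0.5444i)·(+0.0967+0.0000i)  (-0.1369-0.4252i)·(-0.2966+0.0887i)  (+0.1073+0.1572i)·(-0.0742+0.0487i)  (-0.0346-0.0283i)·(+0.2654-0.3157i)
Y_3^-1(R⁻¹ n̂) = -0.135194+0.153451i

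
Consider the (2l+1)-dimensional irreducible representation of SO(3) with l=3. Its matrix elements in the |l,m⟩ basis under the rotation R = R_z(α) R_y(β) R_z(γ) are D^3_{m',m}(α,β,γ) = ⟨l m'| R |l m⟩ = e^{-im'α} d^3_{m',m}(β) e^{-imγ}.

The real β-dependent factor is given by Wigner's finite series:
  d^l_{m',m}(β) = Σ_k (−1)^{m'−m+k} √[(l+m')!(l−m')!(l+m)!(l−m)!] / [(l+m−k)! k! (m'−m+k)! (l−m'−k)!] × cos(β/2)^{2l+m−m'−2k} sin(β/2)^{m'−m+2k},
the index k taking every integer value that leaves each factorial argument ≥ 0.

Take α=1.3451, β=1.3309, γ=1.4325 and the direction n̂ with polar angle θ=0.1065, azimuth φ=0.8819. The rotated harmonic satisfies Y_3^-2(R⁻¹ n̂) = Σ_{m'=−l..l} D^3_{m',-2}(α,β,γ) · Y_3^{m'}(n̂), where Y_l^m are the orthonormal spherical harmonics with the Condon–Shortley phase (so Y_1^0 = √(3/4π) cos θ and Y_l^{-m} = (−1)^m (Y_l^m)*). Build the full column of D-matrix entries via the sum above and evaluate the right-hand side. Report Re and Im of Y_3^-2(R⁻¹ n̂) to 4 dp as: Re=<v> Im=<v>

Re=-0.2785 Im=0.1103

Need the full column D^3_{m',-2} for m'=−3..3 at α=1.3451, β=1.3309, γ=1.4325.
cos(β/2)=0.786639, sin(β/2)=0.617413
d^3_{-3,-2}: single k=1 term ⇒ +0.455543;  D = +0.371518+0.263615i
d^3_{-2,-2}: k∈[0..1] ⇒ +0.236948 -0.729833 = -0.492886;  D = -0.367947+0.327950i
d^3_{-1,-2}: k∈[0..1] ⇒ -0.588103 +0.724576 = +0.136473;  D = -0.065703-0.119617i
d^3_{0,-2}: k∈[0..1] ⇒ +0.799492 -0.492510 = +0.306982;  D = -0.295314+0.083831i
d^3_{1,-2}: k∈[0..1] ⇒ -0.724576 +0.223180 = -0.501397;  D = -0.025508-0.500747i
d^3_{2,-2}: k∈[0..1] ⇒ +0.449598 -0.055393 = +0.394205;  D = +0.388198+0.068557i
d^3_{3,-2}: single k=0 term ⇒ -0.172874;  D = -0.067399+0.159194i
Y_3^{m'}(θ=0.1065,φ=0.8819) and Σ D·Y over m':
  (+0.3715+0.2636i)·(-0.0004-0.0002i)  (-0.3679+0.3279i)·(-0.0022-0.0113i)  (-0.0657-0.1196i)·(+0.0861-0.1046i)  (-0.2953+0.0838i)·(+0.7212+0.0000i)  (-0.0255-0.5007i)·(-0.0861-0.1046i)  (+0.3882+0.0686i)·(-0.0022+0.0113i)  (-0.0674+0.1592i)·(+0.0004-0.0002i)
Y_3^-2(R⁻¹ n̂) = -0.278521+0.110346i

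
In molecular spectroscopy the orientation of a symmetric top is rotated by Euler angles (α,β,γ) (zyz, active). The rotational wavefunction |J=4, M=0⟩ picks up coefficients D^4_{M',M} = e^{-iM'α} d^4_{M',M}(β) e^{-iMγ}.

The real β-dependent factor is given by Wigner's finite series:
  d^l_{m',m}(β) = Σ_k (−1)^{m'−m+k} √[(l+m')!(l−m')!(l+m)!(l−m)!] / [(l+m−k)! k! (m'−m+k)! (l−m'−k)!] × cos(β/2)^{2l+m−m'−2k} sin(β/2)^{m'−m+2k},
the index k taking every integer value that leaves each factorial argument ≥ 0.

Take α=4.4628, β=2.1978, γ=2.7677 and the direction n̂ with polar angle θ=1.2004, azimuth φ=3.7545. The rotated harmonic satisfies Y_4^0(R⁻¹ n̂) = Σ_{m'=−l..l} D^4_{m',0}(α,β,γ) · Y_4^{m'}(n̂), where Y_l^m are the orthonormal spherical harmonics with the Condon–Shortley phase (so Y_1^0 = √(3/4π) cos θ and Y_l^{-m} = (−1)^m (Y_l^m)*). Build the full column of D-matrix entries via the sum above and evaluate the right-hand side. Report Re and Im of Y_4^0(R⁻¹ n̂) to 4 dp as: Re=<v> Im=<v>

Re=-0.0332 Im=0.0000

Need the full column D^4_{m',0} for m'=−4..4 at α=4.4628, β=2.1978, γ=2.7677.
cos(β/2)=0.454576, sin(β/2)=0.890708
d^4_{-4,0}: single k=4 term ⇒ +0.224862;  D = +0.121805-0.189015i
d^4_{-3,0}: k∈[3..4] ⇒ +0.162294 -0.623104 = -0.460810;  D = -0.313690-0.337556i
d^4_{-2,0}: k∈[2..4] ⇒ +0.066410 -0.679920 +0.978918 = +0.365408;  D = -0.320819+0.174922i
d^4_{-1,0}: k∈[1..4] ⇒ +0.015977 -0.368049 +1.413067 -0.904209 = +0.156786;  D = -0.038727-0.151928i
d^4_{0,0}: k∈[0..4] ⇒ +0.001823 -0.112003 +0.967543 -1.650992 +0.396171 = -0.397458;  D = -0.397458+0.000000i
d^4_{1,0}: k∈[0..3] ⇒ -0.015977 +0.368049 -1.413067 +0.904209 = -0.156786;  D = +0.038727-0.151928i
d^4_{2,0}: k∈[0..2] ⇒ +0.066410 -0.679920 +0.978918 = +0.365408;  D = -0.320819-0.174922i
d^4_{3,0}: k∈[0..1] ⇒ -0.162294 +0.623104 = +0.460810;  D = +0.313690-0.337556i
d^4_{4,0}: single k=0 term ⇒ +0.224862;  D = +0.121805+0.189015i
Y_4^{m'}(θ=1.2004,φ=3.7545) and Σ D·Y over m':
  (+0.1218-0.1890i)·(-0.2577-0.2127i)  (-0.3137-0.3376i)·(+0.0972+0.3539i)  (-0.3208+0.1749i)·(-0.0081+0.0226i)  (-0.0387-0.1519i)·(+0.2720-0.1913i)  (-0.3975+0.0000i)·(-0.0349+0.0000i)  (+0.0387-0.1519i)·(-0.2720-0.1913i)  (-0.3208-0.1749i)·(-0.0081-0.0226i)  (+0.3137-0.3376i)·(-0.0972+0.3539i)  (+0.1218+0.1890i)·(-0.2577+0.2127i)
Y_4^0(R⁻¹ n̂) = -0.033213-0.000000i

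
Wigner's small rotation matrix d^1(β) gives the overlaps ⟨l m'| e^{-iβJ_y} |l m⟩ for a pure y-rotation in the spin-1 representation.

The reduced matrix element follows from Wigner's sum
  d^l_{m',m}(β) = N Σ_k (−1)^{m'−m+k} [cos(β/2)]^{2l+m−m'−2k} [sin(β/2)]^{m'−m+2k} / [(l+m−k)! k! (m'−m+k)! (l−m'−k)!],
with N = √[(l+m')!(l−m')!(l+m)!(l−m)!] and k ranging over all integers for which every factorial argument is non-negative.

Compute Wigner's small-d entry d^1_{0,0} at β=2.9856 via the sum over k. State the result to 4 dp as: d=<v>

d^1_{0,0}(β=2.9856) via Wigner's sum:
c=cos(2.9856/2)=0.077917, s=sin(2.9856/2)=0.996960; N=√[1·1·1·1]=1.000000
The bounds max(0,m−m')=0 and min(l+m,l−m')=1 give 2 terms
  k=0: (−1)^0·1.0000/(1)·0.0779^2·0.9970^0 = +0.006071
  k=1: (−1)^1·1.0000/(1)·0.0779^0·0.9970^2 = -0.993929
d^1_{0,0}(2.9856) = +0.006071 -0.993929 = -0.987858

d=-0.9879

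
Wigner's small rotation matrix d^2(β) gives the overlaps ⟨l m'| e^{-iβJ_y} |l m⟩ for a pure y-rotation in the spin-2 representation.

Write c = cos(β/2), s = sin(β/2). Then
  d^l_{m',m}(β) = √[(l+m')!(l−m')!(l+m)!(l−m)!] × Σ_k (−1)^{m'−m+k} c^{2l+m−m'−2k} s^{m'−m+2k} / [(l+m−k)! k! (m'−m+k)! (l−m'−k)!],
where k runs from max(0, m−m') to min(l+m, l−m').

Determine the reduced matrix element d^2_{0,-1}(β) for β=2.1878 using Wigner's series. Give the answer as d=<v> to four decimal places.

d=0.5780

d^2_{0,-1}(β=2.1878) via Wigner's sum:
With c≡cos(β/2)=0.459024 and s≡sin(β/2)=0.888424, N=[2·2·1·6]^{1/2}=4.898979
Admissible k: 0..1 (factorial args all ≥0)
  k=0: (−1)^1·4.8990/(2)·0.4590^3·0.8884^1 = -0.210476
  k=1: (−1)^2·4.8990/(2)·0.4590^1·0.8884^3 = +0.788445
d^2_{0,-1}(2.1878) = -0.210476 +0.788445 = +0.577970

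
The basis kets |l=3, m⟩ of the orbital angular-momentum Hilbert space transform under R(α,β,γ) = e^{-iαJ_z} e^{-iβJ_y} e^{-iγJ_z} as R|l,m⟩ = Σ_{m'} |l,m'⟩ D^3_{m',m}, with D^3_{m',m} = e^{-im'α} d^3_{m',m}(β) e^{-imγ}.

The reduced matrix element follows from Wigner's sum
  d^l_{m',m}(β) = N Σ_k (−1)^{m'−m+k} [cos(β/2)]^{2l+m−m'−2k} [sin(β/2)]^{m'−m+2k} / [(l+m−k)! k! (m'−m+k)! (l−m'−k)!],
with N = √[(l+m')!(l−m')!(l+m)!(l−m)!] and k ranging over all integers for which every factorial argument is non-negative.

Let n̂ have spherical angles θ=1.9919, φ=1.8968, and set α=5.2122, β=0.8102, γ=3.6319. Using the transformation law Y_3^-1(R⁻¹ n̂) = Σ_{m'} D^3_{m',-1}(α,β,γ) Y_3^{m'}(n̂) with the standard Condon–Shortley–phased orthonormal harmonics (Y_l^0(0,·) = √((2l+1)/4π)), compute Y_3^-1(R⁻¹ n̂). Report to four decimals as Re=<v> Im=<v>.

Re=0.2287 Im=0.3159

Need the full column D^3_{m',-1} for m'=−3..3 at α=5.2122, β=0.8102, γ=3.6319.
cos(β/2)=0.919063, sin(β/2)=0.394111
d^3_{-3,-1}: single k=2 term ⇒ +0.429203;  D = +0.392085+0.174598i
d^3_{-2,-1}: k∈[1..2] ⇒ +0.817231 -0.300553 = +0.516678;  D = +0.041737+0.514990i
d^3_{-1,-1}: k∈[0..2] ⇒ +0.602659 -0.886559 +0.122268 = -0.161631;  D = +0.135138-0.088669i
d^3_{0,-1}: k∈[0..2] ⇒ -0.895231 +0.493858 -0.030271 = -0.431644;  D = +0.380791+0.203260i
d^3_{1,-1}: k∈[0..2] ⇒ +0.664919 -0.163025 +0.003747 = +0.505642;  D = -0.004805-0.505619i
d^3_{2,-1}: k∈[0..1] ⇒ -0.300553 +0.027634 = -0.272919;  D = -0.238280+0.133070i
d^3_{3,-1}: single k=0 term ⇒ +0.078924;  D = +0.066799+0.042035i
Y_3^{m'}(θ=1.9919,φ=1.8968) and Σ D·Y over m':
  (+0.3921+0.1746i)·(+0.2630+0.1772i)  (+0.0417+0.5150i)·(+0.2766-0.2111i)  (+0.1351-0.0887i)·(+0.0155+0.0460i)  (+0.3808+0.2033i)·(+0.3302+0.0000i)  (-0.0048-0.5056i)·(-0.0155+0.0460i)  (-0.2383+0.1331i)·(+0.2766+0.2111i)  (+0.0668+0.0420i)·(-0.2630+0.1772i)
Y_3^-1(R⁻¹ n̂) = +0.228685+0.315879i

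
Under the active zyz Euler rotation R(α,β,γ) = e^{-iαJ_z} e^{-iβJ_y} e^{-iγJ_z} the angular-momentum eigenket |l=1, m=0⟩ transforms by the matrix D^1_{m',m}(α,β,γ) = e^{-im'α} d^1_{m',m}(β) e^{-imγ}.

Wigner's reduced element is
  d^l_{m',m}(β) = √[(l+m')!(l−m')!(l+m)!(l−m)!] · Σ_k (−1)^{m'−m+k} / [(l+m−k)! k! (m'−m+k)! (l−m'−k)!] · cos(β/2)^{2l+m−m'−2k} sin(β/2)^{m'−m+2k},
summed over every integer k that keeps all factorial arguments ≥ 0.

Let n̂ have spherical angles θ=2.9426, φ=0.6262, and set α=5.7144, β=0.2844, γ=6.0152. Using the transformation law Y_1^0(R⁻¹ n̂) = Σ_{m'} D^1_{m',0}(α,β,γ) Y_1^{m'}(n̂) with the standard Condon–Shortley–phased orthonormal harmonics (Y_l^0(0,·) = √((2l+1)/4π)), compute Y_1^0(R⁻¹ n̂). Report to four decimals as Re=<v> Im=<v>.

Need the full column D^1_{m',0} for m'=−1..1 at α=5.7144, β=0.2844, γ=6.0152.
cos(β/2)=0.989907, sin(β/2)=0.141721
d^1_{-1,0}: single k=1 term ⇒ +0.198401;  D = +0.167164-0.106861i
d^1_{0,0}: k∈[0..1] ⇒ +0.979915 -0.020085 = +0.959830;  D = +0.959830+0.000000i
d^1_{1,0}: single k=0 term ⇒ -0.198401;  D = -0.167164-0.106861i
Y_1^{m'}(θ=2.9426,φ=0.6262) and Σ D·Y over m':
  (+0.1672-0.1069i)·(+0.0553-0.0400i)  (+0.9598+0.0000i)·(-0.4790+0.0000i)  (-0.1672-0.1069i)·(-0.0553-0.0400i)
Y_1^0(R⁻¹ n̂) = -0.449774+0.000000i

Re=-0.4498 Im=0.0000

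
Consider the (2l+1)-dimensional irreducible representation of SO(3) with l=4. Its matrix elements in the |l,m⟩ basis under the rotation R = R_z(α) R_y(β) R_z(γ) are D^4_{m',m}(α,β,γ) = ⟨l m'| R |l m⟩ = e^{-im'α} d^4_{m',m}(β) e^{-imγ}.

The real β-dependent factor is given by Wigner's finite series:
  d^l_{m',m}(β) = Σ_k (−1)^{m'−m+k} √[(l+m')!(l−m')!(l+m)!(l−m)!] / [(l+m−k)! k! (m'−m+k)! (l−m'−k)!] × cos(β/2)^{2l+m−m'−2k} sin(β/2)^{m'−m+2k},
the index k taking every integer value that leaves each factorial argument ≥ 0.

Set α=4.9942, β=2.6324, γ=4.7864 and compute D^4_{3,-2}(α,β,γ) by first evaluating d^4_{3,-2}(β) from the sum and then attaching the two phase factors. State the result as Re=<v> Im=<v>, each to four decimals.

D^4_{3,-2}(4.9942,2.6324,4.7864) = e^{-i·3·4.9942}·d^4_{3,-2}(2.6324)·e^{-i·-2·4.7864}. Compute d first:
With c≡cos(β/2)=0.251855 and s≡sin(β/2)=0.967765, N=[5040·1·2·720]^{1/2}=2693.993318
Admissible k: 0..1 (factorial args all ≥0)
  k=0: (−1)^5·2693.9933/(240)·0.2519^3·0.9678^5 = -0.152225
  k=1: (−1)^6·2693.9933/(720)·0.2519^1·0.9678^7 = +0.749210
d^4_{3,-2}(2.6324) = -0.152225 +0.749210 = +0.596985
Attach z-rotation phases: D = e^{-i(3)(4.9942)}·(+0.596985)·e^{-i(-2)(4.7864)} = +0.383405+0.457594i

Re=0.3834 Im=0.4576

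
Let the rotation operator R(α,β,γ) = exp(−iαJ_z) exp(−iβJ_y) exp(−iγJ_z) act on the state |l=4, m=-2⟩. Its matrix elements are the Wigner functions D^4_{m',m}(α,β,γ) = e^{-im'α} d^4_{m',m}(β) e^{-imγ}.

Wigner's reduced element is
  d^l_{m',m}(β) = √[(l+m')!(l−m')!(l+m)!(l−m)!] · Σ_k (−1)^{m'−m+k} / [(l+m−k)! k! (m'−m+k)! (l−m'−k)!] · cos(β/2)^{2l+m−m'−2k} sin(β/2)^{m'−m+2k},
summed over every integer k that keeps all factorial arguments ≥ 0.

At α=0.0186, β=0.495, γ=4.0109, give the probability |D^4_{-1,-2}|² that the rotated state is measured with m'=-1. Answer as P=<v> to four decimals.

D^4_{-1,-2}(0.0186,0.495,4.0109) = e^{-i·-1·0.0186}·d^4_{-1,-2}(0.495)·e^{-i·-2·4.0109}. Compute d first:
Half-angle: c=0.969528, s=0.244981. N=√(6·120·2·720)=1018.233765
Admissible k: 0..2 (factorial args all ≥0)
  k=0: (−1)^1·1018.2338/(240)·0.9695^7·0.2450^1 = -0.836933
  k=1: (−1)^2·1018.2338/(48)·0.9695^5·0.2450^3 = +0.267180
  k=2: (−1)^3·1018.2338/(72)·0.9695^3·0.2450^5 = -0.011373
d^4_{-1,-2}(0.495) = -0.836933 +0.267180 -0.011373 = -0.581125
|D^4_{-1,-2}|² = |d^4_{-1,-2}(β)|² = (-0.581125)² = 0.337706 (the z-rotation phases have unit modulus)

P=0.3377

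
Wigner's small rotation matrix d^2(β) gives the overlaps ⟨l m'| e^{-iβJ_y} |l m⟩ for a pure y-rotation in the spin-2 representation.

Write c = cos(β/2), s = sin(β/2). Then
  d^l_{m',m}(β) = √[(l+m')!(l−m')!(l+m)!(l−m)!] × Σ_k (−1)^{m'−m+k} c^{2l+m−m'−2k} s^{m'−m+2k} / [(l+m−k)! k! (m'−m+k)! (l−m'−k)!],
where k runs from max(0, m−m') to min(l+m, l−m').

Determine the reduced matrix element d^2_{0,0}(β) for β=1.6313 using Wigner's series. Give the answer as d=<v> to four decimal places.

d^2_{0,0}(β=1.6313) via Wigner's sum:
Half-angle: c=0.685395, s=0.728171. N=√(2·2·2·2)=4.000000
k: max(0,(0)−(0))=0 … min(2+(0),2−(0))=2
  k=0: (−1)^0·4.0000/(4)·0.6854^4·0.7282^0 = +0.220681
  k=1: (−1)^1·4.0000/(1)·0.6854^2·0.7282^2 = -0.996344
  k=2: (−1)^2·4.0000/(4)·0.6854^0·0.7282^4 = +0.281147
d^2_{0,0}(1.6313) = +0.220681 -0.996344 +0.281147 = -0.494516

d=-0.4945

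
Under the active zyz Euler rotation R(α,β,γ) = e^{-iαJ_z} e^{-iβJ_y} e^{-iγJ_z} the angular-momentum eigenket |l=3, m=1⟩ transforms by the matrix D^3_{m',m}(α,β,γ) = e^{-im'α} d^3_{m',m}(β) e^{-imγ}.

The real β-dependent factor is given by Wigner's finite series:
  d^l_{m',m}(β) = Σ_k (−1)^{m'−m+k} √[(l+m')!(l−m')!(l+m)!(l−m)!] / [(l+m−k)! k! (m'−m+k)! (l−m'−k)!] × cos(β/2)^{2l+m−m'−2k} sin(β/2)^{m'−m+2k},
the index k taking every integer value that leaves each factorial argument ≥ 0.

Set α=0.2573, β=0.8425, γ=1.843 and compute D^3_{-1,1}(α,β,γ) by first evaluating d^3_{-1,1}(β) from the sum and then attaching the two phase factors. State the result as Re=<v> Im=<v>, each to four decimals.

Re=-0.0077 Im=-0.5141

First d^3_{-1,1}(β=0.8425), then the phase factors e^{-i(-1)α} and e^{-i(1)γ}:
Half-angle: c=0.912579, s=0.408901. N=√(2·24·24·2)=48.000000
Admissible k: 2..4 (factorial args all ≥0)
  k=2: (−1)^0·48.0000/(8)·0.9126^4·0.4089^2 = +0.695776
  k=3: (−1)^1·48.0000/(6)·0.9126^2·0.4089^4 = -0.186254
  k=4: (−1)^2·48.0000/(48)·0.9126^0·0.4089^6 = +0.004674
d^3_{-1,1}(0.8425) = +0.695776 -0.186254 +0.004674 = +0.514197
Attach z-rotation phases: D = e^{-i(-1)(0.2573)}·(+0.514197)·e^{-i(1)(1.843)} = -0.007663-0.514140i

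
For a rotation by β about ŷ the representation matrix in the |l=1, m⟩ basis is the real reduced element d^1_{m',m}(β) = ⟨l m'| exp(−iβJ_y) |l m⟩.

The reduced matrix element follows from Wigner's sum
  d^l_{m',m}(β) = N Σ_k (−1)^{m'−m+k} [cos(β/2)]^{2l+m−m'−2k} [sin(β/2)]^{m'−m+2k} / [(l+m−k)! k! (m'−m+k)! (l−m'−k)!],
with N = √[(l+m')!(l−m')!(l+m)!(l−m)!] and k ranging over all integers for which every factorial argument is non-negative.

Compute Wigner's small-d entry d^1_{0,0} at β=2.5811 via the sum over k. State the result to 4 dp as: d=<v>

d^1_{0,0}(β=2.5811) via Wigner's sum:
With c≡cos(β/2)=0.276592 and s≡sin(β/2)=0.960987, N=[1·1·1·1]^{1/2}=1.000000
The bounds max(0,m−m')=0 and min(l+m,l−m')=1 give 2 terms
  k=0: (−1)^0·1.0000/(1)·0.2766^2·0.9610^0 = +0.076503
  k=1: (−1)^1·1.0000/(1)·0.2766^0·0.9610^2 = -0.923497
d^1_{0,0}(2.5811) = +0.076503 -0.923497 = -0.846993

d=-0.8470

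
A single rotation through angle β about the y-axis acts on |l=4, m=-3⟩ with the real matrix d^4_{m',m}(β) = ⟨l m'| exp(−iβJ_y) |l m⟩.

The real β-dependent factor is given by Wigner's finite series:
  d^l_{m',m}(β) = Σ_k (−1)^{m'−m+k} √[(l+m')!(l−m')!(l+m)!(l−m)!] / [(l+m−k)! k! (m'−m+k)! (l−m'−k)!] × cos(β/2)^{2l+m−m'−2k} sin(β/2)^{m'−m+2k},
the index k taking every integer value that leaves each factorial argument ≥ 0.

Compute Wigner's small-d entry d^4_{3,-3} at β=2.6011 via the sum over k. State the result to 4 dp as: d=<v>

d=-0.3443

d^4_{3,-3}(β=2.6011) via Wigner's sum:
With c≡cos(β/2)=0.266969 and s≡sin(β/2)=0.963705, N=[5040·1·1·5040]^{1/2}=5040.000000
The bounds max(0,m−m')=0 and min(l+m,l−m')=1 give 2 terms
  k=0: (−1)^6·5040.0000/(720)·0.2670^2·0.9637^6 = +0.399654
  k=1: (−1)^7·5040.0000/(5040)·0.2670^0·0.9637^8 = -0.743967
d^4_{3,-3}(2.6011) = +0.399654 -0.743967 = -0.344313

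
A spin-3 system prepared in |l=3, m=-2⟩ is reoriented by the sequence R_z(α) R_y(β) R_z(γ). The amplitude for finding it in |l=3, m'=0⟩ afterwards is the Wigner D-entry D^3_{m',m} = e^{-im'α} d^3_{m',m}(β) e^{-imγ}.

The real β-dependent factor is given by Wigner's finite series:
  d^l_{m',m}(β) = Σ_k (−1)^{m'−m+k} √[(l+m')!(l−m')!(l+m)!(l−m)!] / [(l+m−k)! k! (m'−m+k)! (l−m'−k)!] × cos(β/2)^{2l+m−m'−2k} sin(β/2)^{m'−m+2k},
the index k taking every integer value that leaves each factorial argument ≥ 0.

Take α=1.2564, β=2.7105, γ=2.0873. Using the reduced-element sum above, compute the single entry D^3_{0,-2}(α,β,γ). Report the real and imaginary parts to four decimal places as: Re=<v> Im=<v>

Re=0.1113 Im=0.1866

D^3_{0,-2}(1.2564,2.7105,2.0873) = e^{-i·0·1.2564}·d^3_{0,-2}(2.7105)·e^{-i·-2·2.0873}. Compute d first:
Half-angle: c=0.213881, s=0.976860. N=√(6·6·1·120)=65.726707
The bounds max(0,m−m')=0 and min(l+m,l−m')=1 give 2 terms
  k=0: (−1)^2·65.7267/(12)·0.2139^4·0.9769^2 = +0.010937
  k=1: (−1)^3·65.7267/(12)·0.2139^2·0.9769^4 = -0.228157
d^3_{0,-2}(2.7105) = +0.010937 -0.228157 = -0.217220
Attach z-rotation phases: D = e^{-i(0)(1.2564)}·(-0.217220)·e^{-i(-2)(2.0873)} = +0.111268+0.186558i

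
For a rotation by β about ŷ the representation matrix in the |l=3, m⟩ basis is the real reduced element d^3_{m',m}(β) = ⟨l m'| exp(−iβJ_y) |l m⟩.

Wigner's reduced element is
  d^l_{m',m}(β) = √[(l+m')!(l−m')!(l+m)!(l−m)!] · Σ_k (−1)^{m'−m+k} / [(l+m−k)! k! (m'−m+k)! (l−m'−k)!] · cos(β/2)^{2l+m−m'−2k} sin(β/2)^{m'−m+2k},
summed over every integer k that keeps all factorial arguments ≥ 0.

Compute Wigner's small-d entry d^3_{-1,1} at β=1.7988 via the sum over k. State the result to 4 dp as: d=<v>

d^3_{-1,1}(β=1.7988) via Wigner's sum:
With c≡cos(β/2)=0.622080 and s≡sin(β/2)=0.782954, N=[2·24·24·2]^{1/2}=48.000000
Admissible k: 2..4 (factorial args all ≥0)
  k=2: (−1)^0·48.0000/(8)·0.6221^4·0.7830^2 = +0.550818
  k=3: (−1)^1·48.0000/(6)·0.6221^2·0.7830^4 = -1.163394
  k=4: (−1)^2·48.0000/(48)·0.6221^0·0.7830^6 = +0.230365
d^3_{-1,1}(1.7988) = +0.550818 -1.163394 +0.230365 = -0.382211

d=-0.3822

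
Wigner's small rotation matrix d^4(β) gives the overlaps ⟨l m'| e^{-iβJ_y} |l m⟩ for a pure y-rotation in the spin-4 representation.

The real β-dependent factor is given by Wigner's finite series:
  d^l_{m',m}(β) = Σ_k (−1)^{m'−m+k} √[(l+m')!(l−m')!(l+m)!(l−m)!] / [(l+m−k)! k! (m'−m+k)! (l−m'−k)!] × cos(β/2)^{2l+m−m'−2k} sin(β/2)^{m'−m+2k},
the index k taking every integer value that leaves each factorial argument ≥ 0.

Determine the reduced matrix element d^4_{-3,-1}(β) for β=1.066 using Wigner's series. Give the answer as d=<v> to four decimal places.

d=0.3513

d^4_{-3,-1}(β=1.066) via Wigner's sum:
Half-angle: c=0.861287, s=0.508119. N=√(1·5040·6·120)=1904.940944
Admissible k: 2..3 (factorial args all ≥0)
  k=2: (−1)^0·1904.9409/(240)·0.8613^6·0.5081^2 = +0.836543
  k=3: (−1)^1·1904.9409/(144)·0.8613^4·0.5081^4 = -0.485259
d^4_{-3,-1}(1.066) = +0.836543 -0.485259 = +0.351284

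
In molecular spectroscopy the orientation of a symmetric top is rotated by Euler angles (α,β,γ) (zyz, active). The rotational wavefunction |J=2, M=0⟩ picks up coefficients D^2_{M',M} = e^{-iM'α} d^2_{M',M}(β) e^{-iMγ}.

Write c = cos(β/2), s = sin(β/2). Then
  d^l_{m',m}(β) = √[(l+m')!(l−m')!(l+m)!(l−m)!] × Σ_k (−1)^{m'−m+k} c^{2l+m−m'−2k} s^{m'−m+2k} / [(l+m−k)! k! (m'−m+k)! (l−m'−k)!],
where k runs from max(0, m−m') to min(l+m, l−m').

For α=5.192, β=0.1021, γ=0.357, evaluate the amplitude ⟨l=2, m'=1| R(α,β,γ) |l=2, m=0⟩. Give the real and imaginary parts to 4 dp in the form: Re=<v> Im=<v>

First d^2_{1,0}(β=0.1021), then the phase factors e^{-i(1)α} and e^{-i(0)γ}:
Half-angle: c=0.998697, s=0.051028. N=√(6·1·2·2)=4.898979
Admissible k: 0..1 (factorial args all ≥0)
  k=0: (−1)^1·4.8990/(2)·0.9987^3·0.0510^1 = -0.124504
  k=1: (−1)^2·4.8990/(2)·0.9987^1·0.0510^3 = +0.000325
d^2_{1,0}(0.1021) = -0.124504 +0.000325 = -0.124179
Attach z-rotation phases: D = e^{-i(1)(5.192)}·(-0.124179)·e^{-i(0)(0.357)} = -0.057301-0.110169i

Re=-0.0573 Im=-0.1102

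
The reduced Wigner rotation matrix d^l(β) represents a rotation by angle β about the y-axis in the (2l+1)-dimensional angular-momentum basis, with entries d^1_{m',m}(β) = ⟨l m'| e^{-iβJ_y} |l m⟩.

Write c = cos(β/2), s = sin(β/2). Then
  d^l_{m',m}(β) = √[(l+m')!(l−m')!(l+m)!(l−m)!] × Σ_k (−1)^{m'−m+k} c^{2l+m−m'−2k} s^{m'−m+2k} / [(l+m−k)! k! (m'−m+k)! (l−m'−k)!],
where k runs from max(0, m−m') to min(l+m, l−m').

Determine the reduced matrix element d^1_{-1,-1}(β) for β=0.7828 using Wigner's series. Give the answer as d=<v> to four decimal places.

d=0.8545

d^1_{-1,-1}(β=0.7828) via Wigner's sum:
With c≡cos(β/2)=0.924376 and s≡sin(β/2)=0.381483, N=[1·2·1·2]^{1/2}=2.000000
The bounds max(0,m−m')=0 and min(l+m,l−m')=0 give 1 term
  k=0: (−1)^0·2.0000/(2)·0.9244^2·0.3815^0 = +0.854471
d^1_{-1,-1}(0.7828) = +0.854471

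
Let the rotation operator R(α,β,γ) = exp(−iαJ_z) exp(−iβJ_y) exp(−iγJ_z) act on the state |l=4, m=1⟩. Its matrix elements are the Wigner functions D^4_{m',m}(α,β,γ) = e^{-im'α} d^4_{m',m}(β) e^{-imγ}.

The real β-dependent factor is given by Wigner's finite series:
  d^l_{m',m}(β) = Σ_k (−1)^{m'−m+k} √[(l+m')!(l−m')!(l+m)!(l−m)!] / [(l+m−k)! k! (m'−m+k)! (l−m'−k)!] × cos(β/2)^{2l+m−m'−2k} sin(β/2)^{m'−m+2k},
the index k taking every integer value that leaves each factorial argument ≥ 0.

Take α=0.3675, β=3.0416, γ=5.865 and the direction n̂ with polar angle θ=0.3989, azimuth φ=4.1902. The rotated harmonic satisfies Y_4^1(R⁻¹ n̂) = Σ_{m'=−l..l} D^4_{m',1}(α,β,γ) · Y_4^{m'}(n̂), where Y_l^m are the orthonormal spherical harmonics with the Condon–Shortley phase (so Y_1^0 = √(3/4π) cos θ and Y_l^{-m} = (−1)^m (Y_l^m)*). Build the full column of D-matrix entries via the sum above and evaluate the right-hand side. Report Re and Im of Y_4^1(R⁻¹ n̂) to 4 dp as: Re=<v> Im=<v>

Re=0.4253 Im=-0.2040

Need the full column D^4_{m',1} for m'=−4..4 at α=0.3675, β=3.0416, γ=5.865.
cos(β/2)=0.049976, sin(β/2)=0.998750
d^4_{-4,1}: single k=5 term ⇒ +0.000928;  D = -0.000290+0.000882i
d^4_{-3,1}: k∈[4..5] ⇒ +0.000082 -0.019676 = -0.019593;  D = -0.000981-0.019569i
d^4_{-2,1}: k∈[3..5] ⇒ +0.000004 -0.002631 +0.210180 = +0.207554;  D = +0.084179+0.189717i
d^4_{-1,1}: k∈[2..5] ⇒ +0.000000 -0.000186 +0.037183 -0.990047 = -0.953050;  D = -0.673715-0.674102i
d^4_{0,1}: k∈[1..4] ⇒ +0.000000 -0.000008 +0.003328 -0.221550 = -0.218230;  D = -0.199424-0.088624i
d^4_{1,1}: k∈[0..3] ⇒ +0.000000 -0.000000 +0.000186 -0.024789 = -0.024603;  D = -0.024571-0.001246i
d^4_{2,1}: k∈[0..2] ⇒ -0.000000 +0.000007 -0.001754 = -0.001748;  D = -0.001661+0.000544i
d^4_{3,1}: k∈[0..1] ⇒ +0.000000 -0.000082 = -0.000082;  D = -0.000064+0.000052i
d^4_{4,1}: single k=0 term ⇒ -0.000002;  D = -0.000001+0.000002i
Y_4^{m'}(θ=0.3989,φ=4.1902) and Σ D·Y over m':
  (-0.0003+0.0009i)·(-0.0050+0.0088i)  (-0.0010-0.0196i)·(+0.0676-0.0003i)  (+0.0842+0.1897i)·(-0.1254-0.2157i)  (-0.6737-0.6741i)·(-0.2486+0.4321i)  (-0.1994-0.0886i)·(+0.2922+0.0000i)  (-0.0246-0.0012i)·(+0.2486+0.4321i)  (-0.0017+0.0005i)·(-0.1254+0.2157i)  (-0.0001+0.0001i)·(-0.0676-0.0003i)  (-0.0000+0.0000i)·(-0.0050-0.0088i)
Y_4^1(R⁻¹ n̂) = +0.425303-0.203998i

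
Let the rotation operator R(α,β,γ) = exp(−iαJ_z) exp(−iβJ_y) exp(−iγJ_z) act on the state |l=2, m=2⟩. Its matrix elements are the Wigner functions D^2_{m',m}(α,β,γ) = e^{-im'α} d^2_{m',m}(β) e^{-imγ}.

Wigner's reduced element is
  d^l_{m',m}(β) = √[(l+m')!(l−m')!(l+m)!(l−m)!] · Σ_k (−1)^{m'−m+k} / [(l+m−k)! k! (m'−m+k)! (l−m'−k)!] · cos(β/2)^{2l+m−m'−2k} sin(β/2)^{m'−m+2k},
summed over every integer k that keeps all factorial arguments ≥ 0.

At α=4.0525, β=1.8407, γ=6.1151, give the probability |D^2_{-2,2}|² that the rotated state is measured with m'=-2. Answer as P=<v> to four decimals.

P=0.1609

First d^2_{-2,2}(β=1.8407), then the phase factors e^{-i(-2)α} and e^{-i(2)γ}:
With c≡cos(β/2)=0.605542 and s≡sin(β/2)=0.795814, N=[1·24·24·1]^{1/2}=24.000000
Admissible k: 4..4 (factorial args all ≥0)
  k=4: (−1)^0·24.0000/(24)·0.6055^0·0.7958^4 = +0.401093
d^2_{-2,2}(1.8407) = +0.401093
|D^2_{-2,2}|² = |d^2_{-2,2}(β)|² = (+0.401093)² = 0.160876 (the z-rotation phases have unit modulus)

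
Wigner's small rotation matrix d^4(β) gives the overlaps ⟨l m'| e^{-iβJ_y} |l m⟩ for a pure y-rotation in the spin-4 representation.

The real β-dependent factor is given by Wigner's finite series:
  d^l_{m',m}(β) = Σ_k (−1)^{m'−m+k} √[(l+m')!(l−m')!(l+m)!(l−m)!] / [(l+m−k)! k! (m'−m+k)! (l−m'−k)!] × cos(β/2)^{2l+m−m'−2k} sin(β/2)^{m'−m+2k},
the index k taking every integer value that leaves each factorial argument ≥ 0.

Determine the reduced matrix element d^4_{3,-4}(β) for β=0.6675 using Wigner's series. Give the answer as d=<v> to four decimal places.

d=-0.0011

d^4_{3,-4}(β=0.6675) via Wigner's sum:
c=cos(0.6675/2)=0.944821, s=sin(0.6675/2)=0.327588; N=√[5040·1·1·40320]=14255.272709
k: max(0,(-4)−(3))=0 … min(4+(-4),4−(3))=0
  k=0: (−1)^7·14255.2727/(5040)·0.9448^1·0.3276^7 = -0.001082
d^4_{3,-4}(0.6675) = -0.001082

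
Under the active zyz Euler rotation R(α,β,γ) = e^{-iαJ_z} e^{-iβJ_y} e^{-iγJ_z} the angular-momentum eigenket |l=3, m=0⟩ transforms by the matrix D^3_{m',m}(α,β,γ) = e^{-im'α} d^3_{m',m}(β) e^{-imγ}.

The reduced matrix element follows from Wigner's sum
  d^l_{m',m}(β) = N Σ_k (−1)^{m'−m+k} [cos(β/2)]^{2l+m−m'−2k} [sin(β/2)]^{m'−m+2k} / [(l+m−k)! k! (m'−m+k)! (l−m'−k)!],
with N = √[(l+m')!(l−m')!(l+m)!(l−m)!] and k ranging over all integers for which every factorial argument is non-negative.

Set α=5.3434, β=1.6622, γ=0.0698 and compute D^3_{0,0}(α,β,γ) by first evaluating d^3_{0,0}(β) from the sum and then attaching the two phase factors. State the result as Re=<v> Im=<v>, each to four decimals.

D^3_{0,0}(5.3434,1.6622,0.0698) = e^{-i·0·5.3434}·d^3_{0,0}(1.6622)·e^{-i·0·0.0698}. Compute d first:
With c≡cos(β/2)=0.674064 and s≡sin(β/2)=0.738673, N=[6·6·6·6]^{1/2}=36.000000
k∈{0,1,2,3} keeps every argument non-negative
  k=0: (−1)^0·36.0000/(36)·0.6741^6·0.7387^0 = +0.093801
  k=1: (−1)^1·36.0000/(4)·0.6741^4·0.7387^2 = -1.013797
  k=2: (−1)^2·36.0000/(4)·0.6741^2·0.7387^4 = +1.217458
  k=3: (−1)^3·36.0000/(36)·0.6741^0·0.7387^6 = -0.162448
d^3_{0,0}(1.6622) = +0.093801 -1.013797 +1.217458 -0.162448 = +0.135014
Attach z-rotation phases: D = e^{-i(0)(5.3434)}·(+0.135014)·e^{-i(0)(0.0698)} = +0.135014+0.000000i

Re=0.1350 Im=0.0000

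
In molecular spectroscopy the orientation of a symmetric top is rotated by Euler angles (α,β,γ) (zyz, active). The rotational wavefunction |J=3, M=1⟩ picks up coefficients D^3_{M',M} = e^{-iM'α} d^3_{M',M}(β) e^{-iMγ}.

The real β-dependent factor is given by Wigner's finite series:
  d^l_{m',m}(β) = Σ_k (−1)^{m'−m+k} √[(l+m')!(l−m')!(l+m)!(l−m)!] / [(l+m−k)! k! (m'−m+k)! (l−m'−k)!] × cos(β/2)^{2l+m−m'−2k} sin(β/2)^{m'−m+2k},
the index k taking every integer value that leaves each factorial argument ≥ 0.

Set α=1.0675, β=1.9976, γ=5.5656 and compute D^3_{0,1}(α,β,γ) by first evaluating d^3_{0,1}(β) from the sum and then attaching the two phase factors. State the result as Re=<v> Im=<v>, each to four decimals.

Re=-0.0425 Im=-0.0371

D^3_{0,1}(1.0675,1.9976,5.5656) = e^{-i·0·1.0675}·d^3_{0,1}(1.9976)·e^{-i·1·5.5656}. Compute d first:
c=cos(1.9976/2)=0.541312, s=sin(1.9976/2)=0.840822; N=√[6·6·24·2]=41.569219
k∈{1,2,3} keeps every argument non-negative
  k=1: (−1)^0·41.5692/(12)·0.5413^5·0.8408^1 = +0.135373
  k=2: (−1)^1·41.5692/(4)·0.5413^3·0.8408^3 = -0.979865
  k=3: (−1)^2·41.5692/(12)·0.5413^1·0.8408^5 = +0.788058
d^3_{0,1}(1.9976) = +0.135373 -0.979865 +0.788058 = -0.056434
Attach z-rotation phases: D = e^{-i(0)(1.0675)}·(-0.056434)·e^{-i(1)(5.5656)} = -0.042517-0.037109i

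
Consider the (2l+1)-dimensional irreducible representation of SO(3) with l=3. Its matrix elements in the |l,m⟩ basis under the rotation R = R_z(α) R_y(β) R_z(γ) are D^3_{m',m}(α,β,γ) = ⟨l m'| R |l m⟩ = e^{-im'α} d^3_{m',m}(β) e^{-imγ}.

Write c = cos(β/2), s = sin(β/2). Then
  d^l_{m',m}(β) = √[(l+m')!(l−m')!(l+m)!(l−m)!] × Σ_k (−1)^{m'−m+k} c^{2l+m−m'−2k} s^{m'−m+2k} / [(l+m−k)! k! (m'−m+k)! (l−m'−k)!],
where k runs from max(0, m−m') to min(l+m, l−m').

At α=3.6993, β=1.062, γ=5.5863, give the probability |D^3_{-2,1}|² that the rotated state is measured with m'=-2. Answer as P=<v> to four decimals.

Split into d^3_{-2,1}(β=1.062) × two z-phases.
Half-angle: c=0.862301, s=0.506396. N=√(1·120·24·2)=75.894664
k: max(0,(1)−(-2))=3 … min(3+(1),3−(-2))=4
  k=3: (−1)^0·75.8947/(12)·0.8623^3·0.5064^3 = +0.526596
  k=4: (−1)^1·75.8947/(24)·0.8623^1·0.5064^5 = -0.090805
d^3_{-2,1}(1.062) = +0.526596 -0.090805 = +0.435791
|D^3_{-2,1}|² = |d^3_{-2,1}(β)|² = (+0.435791)² = 0.189914 (the z-rotation phases have unit modulus)

P=0.1899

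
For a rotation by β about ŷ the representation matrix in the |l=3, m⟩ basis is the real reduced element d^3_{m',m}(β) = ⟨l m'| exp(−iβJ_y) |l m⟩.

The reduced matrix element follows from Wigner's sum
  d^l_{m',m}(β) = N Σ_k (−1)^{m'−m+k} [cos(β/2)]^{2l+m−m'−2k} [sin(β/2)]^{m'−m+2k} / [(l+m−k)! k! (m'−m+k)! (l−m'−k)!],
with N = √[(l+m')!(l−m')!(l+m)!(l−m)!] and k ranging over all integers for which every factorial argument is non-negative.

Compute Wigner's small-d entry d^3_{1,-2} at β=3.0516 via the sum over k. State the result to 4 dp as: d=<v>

d^3_{1,-2}(β=3.0516) via Wigner's sum:
With c≡cos(β/2)=0.044981 and s≡sin(β/2)=0.998988, N=[24·2·1·120]^{1/2}=75.894664
k∈{0,1} keeps every argument non-negative
  k=0: (−1)^3·75.8947/(12)·0.0450^3·0.9990^3 = -0.000574
  k=1: (−1)^4·75.8947/(24)·0.0450^1·0.9990^5 = +0.141524
d^3_{1,-2}(3.0516) = -0.000574 +0.141524 = +0.140951

d=0.1410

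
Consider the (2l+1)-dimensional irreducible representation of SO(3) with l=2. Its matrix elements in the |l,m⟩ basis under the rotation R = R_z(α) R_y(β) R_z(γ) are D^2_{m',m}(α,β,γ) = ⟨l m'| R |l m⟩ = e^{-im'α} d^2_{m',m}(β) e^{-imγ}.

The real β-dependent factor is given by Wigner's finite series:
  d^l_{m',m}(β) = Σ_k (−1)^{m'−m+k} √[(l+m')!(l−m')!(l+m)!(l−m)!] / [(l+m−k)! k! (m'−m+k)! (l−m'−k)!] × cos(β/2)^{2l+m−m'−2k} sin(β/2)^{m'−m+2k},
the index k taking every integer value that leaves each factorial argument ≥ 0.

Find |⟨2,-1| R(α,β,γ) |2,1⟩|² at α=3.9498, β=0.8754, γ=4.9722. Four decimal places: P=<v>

P=0.1680

D^2_{-1,1}(3.9498,0.8754,4.9722) = e^{-i·-1·3.9498}·d^2_{-1,1}(0.8754)·e^{-i·1·4.9722}. Compute d first:
c=cos(0.8754/2)=0.905729, s=sin(0.8754/2)=0.423857; N=√[1·6·6·1]=6.000000
Admissible k: 2..3 (factorial args all ≥0)
  k=2: (−1)^0·6.0000/(2)·0.9057^2·0.4239^2 = +0.442137
  k=3: (−1)^1·6.0000/(6)·0.9057^0·0.4239^4 = -0.032276
d^2_{-1,1}(0.8754) = +0.442137 -0.032276 = +0.409861
|D^2_{-1,1}|² = |d^2_{-1,1}(β)|² = (+0.409861)² = 0.167986 (the z-rotation phases have unit modulus)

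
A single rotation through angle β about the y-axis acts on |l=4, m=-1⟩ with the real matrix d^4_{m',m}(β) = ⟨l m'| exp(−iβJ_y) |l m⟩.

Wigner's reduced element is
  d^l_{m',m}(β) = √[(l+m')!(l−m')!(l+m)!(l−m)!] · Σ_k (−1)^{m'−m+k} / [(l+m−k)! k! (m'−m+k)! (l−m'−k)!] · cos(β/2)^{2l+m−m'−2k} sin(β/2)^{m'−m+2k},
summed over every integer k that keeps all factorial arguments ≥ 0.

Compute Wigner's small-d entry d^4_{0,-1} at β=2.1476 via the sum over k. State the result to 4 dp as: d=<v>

d=-0.2346

d^4_{0,-1}(β=2.1476) via Wigner's sum:
With c≡cos(β/2)=0.476787 and s≡sin(β/2)=0.879019, N=[24·24·6·120]^{1/2}=643.987578
k∈{0,1,2,3} keeps every argument non-negative
  k=0: (−1)^1·643.9876/(144)·0.4768^7·0.8790^1 = -0.022018
  k=1: (−1)^2·643.9876/(24)·0.4768^5·0.8790^3 = +0.449039
  k=2: (−1)^3·643.9876/(24)·0.4768^3·0.8790^5 = -1.526269
  k=3: (−1)^4·643.9876/(144)·0.4768^1·0.8790^7 = +0.864622
d^4_{0,-1}(2.1476) = -0.022018 +0.449039 -1.526269 +0.864622 = -0.234626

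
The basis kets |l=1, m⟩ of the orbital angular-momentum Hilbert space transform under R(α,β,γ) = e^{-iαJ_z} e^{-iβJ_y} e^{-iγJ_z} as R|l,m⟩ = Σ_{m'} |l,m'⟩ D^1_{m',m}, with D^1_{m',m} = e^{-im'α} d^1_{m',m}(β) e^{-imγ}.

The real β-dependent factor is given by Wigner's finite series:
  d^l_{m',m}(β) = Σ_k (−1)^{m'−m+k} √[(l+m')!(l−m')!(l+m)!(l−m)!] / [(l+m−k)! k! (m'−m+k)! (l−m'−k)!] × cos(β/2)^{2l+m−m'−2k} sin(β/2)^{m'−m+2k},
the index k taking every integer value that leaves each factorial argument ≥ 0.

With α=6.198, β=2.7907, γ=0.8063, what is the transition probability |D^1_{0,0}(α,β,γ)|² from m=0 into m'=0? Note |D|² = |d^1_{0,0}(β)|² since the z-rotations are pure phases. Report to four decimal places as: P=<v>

Split into d^1_{0,0}(β=2.7907) × two z-phases.
c=cos(2.7907/2)=0.174548, s=sin(2.7907/2)=0.984649; N=√[1·1·1·1]=1.000000
Admissible k: 0..1 (factorial args all ≥0)
  k=0: (−1)^0·1.0000/(1)·0.1745^2·0.9846^0 = +0.030467
  k=1: (−1)^1·1.0000/(1)·0.1745^0·0.9846^2 = -0.969533
d^1_{0,0}(2.7907) = +0.030467 -0.969533 = -0.939066
|D^1_{0,0}|² = |d^1_{0,0}(β)|² = (-0.939066)² = 0.881845 (the z-rotation phases have unit modulus)

P=0.8818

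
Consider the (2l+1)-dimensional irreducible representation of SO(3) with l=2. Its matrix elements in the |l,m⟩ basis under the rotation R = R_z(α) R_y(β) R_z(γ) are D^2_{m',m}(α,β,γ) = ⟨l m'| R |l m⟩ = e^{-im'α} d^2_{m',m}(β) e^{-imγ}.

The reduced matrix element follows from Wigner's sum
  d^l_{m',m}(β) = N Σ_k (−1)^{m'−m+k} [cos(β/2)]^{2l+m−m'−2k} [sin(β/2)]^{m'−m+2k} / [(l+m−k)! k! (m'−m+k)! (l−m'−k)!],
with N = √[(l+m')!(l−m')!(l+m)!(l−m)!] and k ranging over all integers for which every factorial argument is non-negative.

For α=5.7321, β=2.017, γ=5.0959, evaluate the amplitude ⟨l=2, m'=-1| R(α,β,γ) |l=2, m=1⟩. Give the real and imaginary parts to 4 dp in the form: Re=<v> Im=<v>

Re=0.0788 Im=0.0582

D^2_{-1,1}(5.7321,2.017,5.0959) = e^{-i·-1·5.7321}·d^2_{-1,1}(2.017)·e^{-i·1·5.0959}. Compute d first:
With c≡cos(β/2)=0.533130 and s≡sin(β/2)=0.846033, N=[1·6·6·1]^{1/2}=6.000000
The bounds max(0,m−m')=2 and min(l+m,l−m')=3 give 2 terms
  k=2: (−1)^0·6.0000/(2)·0.5331^2·0.8460^2 = +0.610327
  k=3: (−1)^1·6.0000/(6)·0.5331^0·0.8460^4 = -0.512330
d^2_{-1,1}(2.017) = +0.610327 -0.512330 = +0.097998
D = (+0.851957-0.523612i)·(+0.097998)·(+0.374179+0.927357i) = +0.078825+0.058225i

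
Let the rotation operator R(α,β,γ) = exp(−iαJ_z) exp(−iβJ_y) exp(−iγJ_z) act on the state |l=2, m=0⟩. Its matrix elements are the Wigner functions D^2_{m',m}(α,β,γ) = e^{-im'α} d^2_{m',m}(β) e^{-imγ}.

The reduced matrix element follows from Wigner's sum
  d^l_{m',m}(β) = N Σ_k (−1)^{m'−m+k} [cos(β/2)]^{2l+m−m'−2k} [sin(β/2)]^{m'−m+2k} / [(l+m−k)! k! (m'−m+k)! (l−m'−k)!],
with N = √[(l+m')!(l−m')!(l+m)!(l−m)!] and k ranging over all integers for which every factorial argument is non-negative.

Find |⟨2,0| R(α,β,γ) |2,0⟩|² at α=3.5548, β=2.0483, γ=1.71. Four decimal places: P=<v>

P=0.0336

D^2_{0,0}(3.5548,2.0483,1.71) = e^{-i·0·3.5548}·d^2_{0,0}(2.0483)·e^{-i·0·1.71}. Compute d first:
With c≡cos(β/2)=0.519825 and s≡sin(β/2)=0.854273, N=[2·2·2·2]^{1/2}=4.000000
k∈{0,1,2} keeps every argument non-negative
  k=0: (−1)^0·4.0000/(4)·0.5198^4·0.8543^0 = +0.073018
  k=1: (−1)^1·4.0000/(1)·0.5198^2·0.8543^2 = -0.788801
  k=2: (−1)^2·4.0000/(4)·0.5198^0·0.8543^4 = +0.532581
d^2_{0,0}(2.0483) = +0.073018 -0.788801 +0.532581 = -0.183202
|D^2_{0,0}|² = |d^2_{0,0}(β)|² = (-0.183202)² = 0.033563 (the z-rotation phases have unit modulus)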